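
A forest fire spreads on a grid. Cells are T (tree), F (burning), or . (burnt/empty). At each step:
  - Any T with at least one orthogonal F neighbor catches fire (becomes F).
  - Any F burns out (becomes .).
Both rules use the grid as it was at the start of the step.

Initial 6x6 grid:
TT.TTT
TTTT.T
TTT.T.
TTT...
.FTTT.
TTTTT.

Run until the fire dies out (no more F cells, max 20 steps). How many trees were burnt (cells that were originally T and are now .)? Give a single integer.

Answer: 24

Derivation:
Step 1: +3 fires, +1 burnt (F count now 3)
Step 2: +6 fires, +3 burnt (F count now 6)
Step 3: +5 fires, +6 burnt (F count now 5)
Step 4: +4 fires, +5 burnt (F count now 4)
Step 5: +2 fires, +4 burnt (F count now 2)
Step 6: +1 fires, +2 burnt (F count now 1)
Step 7: +1 fires, +1 burnt (F count now 1)
Step 8: +1 fires, +1 burnt (F count now 1)
Step 9: +1 fires, +1 burnt (F count now 1)
Step 10: +0 fires, +1 burnt (F count now 0)
Fire out after step 10
Initially T: 25, now '.': 35
Total burnt (originally-T cells now '.'): 24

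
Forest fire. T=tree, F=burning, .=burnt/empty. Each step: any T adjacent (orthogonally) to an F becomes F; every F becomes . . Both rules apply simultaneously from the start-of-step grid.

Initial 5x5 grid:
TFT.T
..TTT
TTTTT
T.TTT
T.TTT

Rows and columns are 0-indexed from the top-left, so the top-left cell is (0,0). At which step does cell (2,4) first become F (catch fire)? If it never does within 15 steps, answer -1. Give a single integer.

Step 1: cell (2,4)='T' (+2 fires, +1 burnt)
Step 2: cell (2,4)='T' (+1 fires, +2 burnt)
Step 3: cell (2,4)='T' (+2 fires, +1 burnt)
Step 4: cell (2,4)='T' (+4 fires, +2 burnt)
Step 5: cell (2,4)='F' (+5 fires, +4 burnt)
  -> target ignites at step 5
Step 6: cell (2,4)='.' (+3 fires, +5 burnt)
Step 7: cell (2,4)='.' (+2 fires, +3 burnt)
Step 8: cell (2,4)='.' (+0 fires, +2 burnt)
  fire out at step 8

5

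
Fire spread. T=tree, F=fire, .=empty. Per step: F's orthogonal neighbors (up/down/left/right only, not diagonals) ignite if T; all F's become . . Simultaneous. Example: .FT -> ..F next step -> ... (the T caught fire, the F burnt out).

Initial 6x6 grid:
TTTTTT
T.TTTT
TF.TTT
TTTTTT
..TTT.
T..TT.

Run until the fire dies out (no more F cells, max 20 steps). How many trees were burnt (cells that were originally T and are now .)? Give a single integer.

Step 1: +2 fires, +1 burnt (F count now 2)
Step 2: +3 fires, +2 burnt (F count now 3)
Step 3: +3 fires, +3 burnt (F count now 3)
Step 4: +4 fires, +3 burnt (F count now 4)
Step 5: +6 fires, +4 burnt (F count now 6)
Step 6: +5 fires, +6 burnt (F count now 5)
Step 7: +2 fires, +5 burnt (F count now 2)
Step 8: +1 fires, +2 burnt (F count now 1)
Step 9: +0 fires, +1 burnt (F count now 0)
Fire out after step 9
Initially T: 27, now '.': 35
Total burnt (originally-T cells now '.'): 26

Answer: 26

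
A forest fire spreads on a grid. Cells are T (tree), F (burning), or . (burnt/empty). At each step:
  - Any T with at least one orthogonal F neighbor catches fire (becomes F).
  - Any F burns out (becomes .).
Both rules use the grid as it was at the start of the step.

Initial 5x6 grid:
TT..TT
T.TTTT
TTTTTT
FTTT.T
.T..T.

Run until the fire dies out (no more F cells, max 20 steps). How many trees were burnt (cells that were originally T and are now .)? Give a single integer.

Step 1: +2 fires, +1 burnt (F count now 2)
Step 2: +4 fires, +2 burnt (F count now 4)
Step 3: +3 fires, +4 burnt (F count now 3)
Step 4: +3 fires, +3 burnt (F count now 3)
Step 5: +2 fires, +3 burnt (F count now 2)
Step 6: +2 fires, +2 burnt (F count now 2)
Step 7: +3 fires, +2 burnt (F count now 3)
Step 8: +1 fires, +3 burnt (F count now 1)
Step 9: +0 fires, +1 burnt (F count now 0)
Fire out after step 9
Initially T: 21, now '.': 29
Total burnt (originally-T cells now '.'): 20

Answer: 20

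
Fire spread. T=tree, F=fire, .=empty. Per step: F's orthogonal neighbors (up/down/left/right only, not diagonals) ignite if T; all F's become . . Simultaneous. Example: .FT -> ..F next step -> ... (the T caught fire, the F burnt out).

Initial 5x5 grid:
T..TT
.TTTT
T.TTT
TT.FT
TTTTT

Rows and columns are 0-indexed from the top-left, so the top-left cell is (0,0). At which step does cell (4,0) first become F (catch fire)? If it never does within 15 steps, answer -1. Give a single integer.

Step 1: cell (4,0)='T' (+3 fires, +1 burnt)
Step 2: cell (4,0)='T' (+5 fires, +3 burnt)
Step 3: cell (4,0)='T' (+4 fires, +5 burnt)
Step 4: cell (4,0)='F' (+4 fires, +4 burnt)
  -> target ignites at step 4
Step 5: cell (4,0)='.' (+1 fires, +4 burnt)
Step 6: cell (4,0)='.' (+1 fires, +1 burnt)
Step 7: cell (4,0)='.' (+0 fires, +1 burnt)
  fire out at step 7

4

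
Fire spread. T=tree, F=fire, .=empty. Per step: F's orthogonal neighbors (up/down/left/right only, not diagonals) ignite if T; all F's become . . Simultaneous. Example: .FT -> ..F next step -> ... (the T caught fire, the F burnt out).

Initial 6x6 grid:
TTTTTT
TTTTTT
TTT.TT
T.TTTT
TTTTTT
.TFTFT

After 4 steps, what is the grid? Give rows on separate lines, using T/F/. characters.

Step 1: 5 trees catch fire, 2 burn out
  TTTTTT
  TTTTTT
  TTT.TT
  T.TTTT
  TTFTFT
  .F.F.F
Step 2: 5 trees catch fire, 5 burn out
  TTTTTT
  TTTTTT
  TTT.TT
  T.FTFT
  TF.F.F
  ......
Step 3: 5 trees catch fire, 5 burn out
  TTTTTT
  TTTTTT
  TTF.FT
  T..F.F
  F.....
  ......
Step 4: 5 trees catch fire, 5 burn out
  TTTTTT
  TTFTFT
  TF...F
  F.....
  ......
  ......

TTTTTT
TTFTFT
TF...F
F.....
......
......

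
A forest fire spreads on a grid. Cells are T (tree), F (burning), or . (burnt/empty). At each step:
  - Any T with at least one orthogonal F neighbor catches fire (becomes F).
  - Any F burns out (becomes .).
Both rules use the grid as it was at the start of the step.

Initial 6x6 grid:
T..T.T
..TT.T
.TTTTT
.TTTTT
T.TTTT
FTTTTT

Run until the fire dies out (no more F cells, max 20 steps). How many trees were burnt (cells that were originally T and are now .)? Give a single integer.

Answer: 25

Derivation:
Step 1: +2 fires, +1 burnt (F count now 2)
Step 2: +1 fires, +2 burnt (F count now 1)
Step 3: +2 fires, +1 burnt (F count now 2)
Step 4: +3 fires, +2 burnt (F count now 3)
Step 5: +5 fires, +3 burnt (F count now 5)
Step 6: +5 fires, +5 burnt (F count now 5)
Step 7: +3 fires, +5 burnt (F count now 3)
Step 8: +2 fires, +3 burnt (F count now 2)
Step 9: +1 fires, +2 burnt (F count now 1)
Step 10: +1 fires, +1 burnt (F count now 1)
Step 11: +0 fires, +1 burnt (F count now 0)
Fire out after step 11
Initially T: 26, now '.': 35
Total burnt (originally-T cells now '.'): 25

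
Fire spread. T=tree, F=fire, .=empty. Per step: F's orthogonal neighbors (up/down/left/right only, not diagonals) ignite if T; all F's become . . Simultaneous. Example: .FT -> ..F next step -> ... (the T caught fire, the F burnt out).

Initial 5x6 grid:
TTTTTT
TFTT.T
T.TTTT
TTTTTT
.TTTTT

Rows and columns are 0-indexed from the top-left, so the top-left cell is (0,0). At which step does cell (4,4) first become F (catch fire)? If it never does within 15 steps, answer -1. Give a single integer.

Step 1: cell (4,4)='T' (+3 fires, +1 burnt)
Step 2: cell (4,4)='T' (+5 fires, +3 burnt)
Step 3: cell (4,4)='T' (+4 fires, +5 burnt)
Step 4: cell (4,4)='T' (+5 fires, +4 burnt)
Step 5: cell (4,4)='T' (+5 fires, +5 burnt)
Step 6: cell (4,4)='F' (+3 fires, +5 burnt)
  -> target ignites at step 6
Step 7: cell (4,4)='.' (+1 fires, +3 burnt)
Step 8: cell (4,4)='.' (+0 fires, +1 burnt)
  fire out at step 8

6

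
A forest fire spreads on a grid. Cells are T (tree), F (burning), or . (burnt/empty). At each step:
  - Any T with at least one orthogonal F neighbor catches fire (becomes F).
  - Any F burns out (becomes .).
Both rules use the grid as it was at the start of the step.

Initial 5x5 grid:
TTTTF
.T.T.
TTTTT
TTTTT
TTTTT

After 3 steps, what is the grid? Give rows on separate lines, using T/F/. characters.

Step 1: 1 trees catch fire, 1 burn out
  TTTF.
  .T.T.
  TTTTT
  TTTTT
  TTTTT
Step 2: 2 trees catch fire, 1 burn out
  TTF..
  .T.F.
  TTTTT
  TTTTT
  TTTTT
Step 3: 2 trees catch fire, 2 burn out
  TF...
  .T...
  TTTFT
  TTTTT
  TTTTT

TF...
.T...
TTTFT
TTTTT
TTTTT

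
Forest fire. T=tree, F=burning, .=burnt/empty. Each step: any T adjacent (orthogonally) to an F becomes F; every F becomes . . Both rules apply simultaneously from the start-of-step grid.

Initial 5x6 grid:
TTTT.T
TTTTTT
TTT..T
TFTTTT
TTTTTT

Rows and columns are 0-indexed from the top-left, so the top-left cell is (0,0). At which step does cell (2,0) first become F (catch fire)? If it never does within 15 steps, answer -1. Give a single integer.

Step 1: cell (2,0)='T' (+4 fires, +1 burnt)
Step 2: cell (2,0)='F' (+6 fires, +4 burnt)
  -> target ignites at step 2
Step 3: cell (2,0)='.' (+5 fires, +6 burnt)
Step 4: cell (2,0)='.' (+5 fires, +5 burnt)
Step 5: cell (2,0)='.' (+4 fires, +5 burnt)
Step 6: cell (2,0)='.' (+1 fires, +4 burnt)
Step 7: cell (2,0)='.' (+1 fires, +1 burnt)
Step 8: cell (2,0)='.' (+0 fires, +1 burnt)
  fire out at step 8

2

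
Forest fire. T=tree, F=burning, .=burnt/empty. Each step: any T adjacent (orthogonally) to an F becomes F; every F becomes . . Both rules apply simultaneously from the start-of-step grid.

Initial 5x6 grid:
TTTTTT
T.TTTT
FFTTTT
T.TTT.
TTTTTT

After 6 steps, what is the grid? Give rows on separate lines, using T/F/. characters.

Step 1: 3 trees catch fire, 2 burn out
  TTTTTT
  F.TTTT
  ..FTTT
  F.TTT.
  TTTTTT
Step 2: 5 trees catch fire, 3 burn out
  FTTTTT
  ..FTTT
  ...FTT
  ..FTT.
  FTTTTT
Step 3: 7 trees catch fire, 5 burn out
  .FFTTT
  ...FTT
  ....FT
  ...FT.
  .FFTTT
Step 4: 5 trees catch fire, 7 burn out
  ...FTT
  ....FT
  .....F
  ....F.
  ...FTT
Step 5: 3 trees catch fire, 5 burn out
  ....FT
  .....F
  ......
  ......
  ....FT
Step 6: 2 trees catch fire, 3 burn out
  .....F
  ......
  ......
  ......
  .....F

.....F
......
......
......
.....F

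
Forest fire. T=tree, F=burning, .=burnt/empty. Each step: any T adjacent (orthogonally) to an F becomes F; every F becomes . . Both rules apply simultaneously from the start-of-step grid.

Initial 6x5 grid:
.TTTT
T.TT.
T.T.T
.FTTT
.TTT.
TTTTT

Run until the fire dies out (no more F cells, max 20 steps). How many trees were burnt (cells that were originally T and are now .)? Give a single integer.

Step 1: +2 fires, +1 burnt (F count now 2)
Step 2: +4 fires, +2 burnt (F count now 4)
Step 3: +5 fires, +4 burnt (F count now 5)
Step 4: +4 fires, +5 burnt (F count now 4)
Step 5: +3 fires, +4 burnt (F count now 3)
Step 6: +1 fires, +3 burnt (F count now 1)
Step 7: +0 fires, +1 burnt (F count now 0)
Fire out after step 7
Initially T: 21, now '.': 28
Total burnt (originally-T cells now '.'): 19

Answer: 19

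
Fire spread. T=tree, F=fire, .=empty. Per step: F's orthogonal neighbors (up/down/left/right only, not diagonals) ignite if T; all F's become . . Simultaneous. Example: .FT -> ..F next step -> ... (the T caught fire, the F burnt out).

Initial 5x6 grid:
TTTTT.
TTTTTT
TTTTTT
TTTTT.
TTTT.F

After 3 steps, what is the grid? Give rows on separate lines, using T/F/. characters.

Step 1: 0 trees catch fire, 1 burn out
  TTTTT.
  TTTTTT
  TTTTTT
  TTTTT.
  TTTT..
Step 2: 0 trees catch fire, 0 burn out
  TTTTT.
  TTTTTT
  TTTTTT
  TTTTT.
  TTTT..
Step 3: 0 trees catch fire, 0 burn out
  TTTTT.
  TTTTTT
  TTTTTT
  TTTTT.
  TTTT..

TTTTT.
TTTTTT
TTTTTT
TTTTT.
TTTT..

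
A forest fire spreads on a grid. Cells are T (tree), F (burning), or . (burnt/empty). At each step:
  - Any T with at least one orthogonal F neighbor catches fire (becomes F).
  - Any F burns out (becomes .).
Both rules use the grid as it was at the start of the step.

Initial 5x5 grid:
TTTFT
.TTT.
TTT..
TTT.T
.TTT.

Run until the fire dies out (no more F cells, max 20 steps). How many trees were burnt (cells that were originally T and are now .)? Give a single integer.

Answer: 16

Derivation:
Step 1: +3 fires, +1 burnt (F count now 3)
Step 2: +2 fires, +3 burnt (F count now 2)
Step 3: +3 fires, +2 burnt (F count now 3)
Step 4: +2 fires, +3 burnt (F count now 2)
Step 5: +3 fires, +2 burnt (F count now 3)
Step 6: +3 fires, +3 burnt (F count now 3)
Step 7: +0 fires, +3 burnt (F count now 0)
Fire out after step 7
Initially T: 17, now '.': 24
Total burnt (originally-T cells now '.'): 16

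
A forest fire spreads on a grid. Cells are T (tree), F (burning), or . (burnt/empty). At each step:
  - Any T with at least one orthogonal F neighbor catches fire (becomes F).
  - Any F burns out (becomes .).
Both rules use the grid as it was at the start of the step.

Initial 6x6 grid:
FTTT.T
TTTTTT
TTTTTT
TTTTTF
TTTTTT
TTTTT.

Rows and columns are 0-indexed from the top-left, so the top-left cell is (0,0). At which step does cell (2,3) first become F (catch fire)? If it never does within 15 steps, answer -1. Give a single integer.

Step 1: cell (2,3)='T' (+5 fires, +2 burnt)
Step 2: cell (2,3)='T' (+7 fires, +5 burnt)
Step 3: cell (2,3)='F' (+10 fires, +7 burnt)
  -> target ignites at step 3
Step 4: cell (2,3)='.' (+6 fires, +10 burnt)
Step 5: cell (2,3)='.' (+3 fires, +6 burnt)
Step 6: cell (2,3)='.' (+1 fires, +3 burnt)
Step 7: cell (2,3)='.' (+0 fires, +1 burnt)
  fire out at step 7

3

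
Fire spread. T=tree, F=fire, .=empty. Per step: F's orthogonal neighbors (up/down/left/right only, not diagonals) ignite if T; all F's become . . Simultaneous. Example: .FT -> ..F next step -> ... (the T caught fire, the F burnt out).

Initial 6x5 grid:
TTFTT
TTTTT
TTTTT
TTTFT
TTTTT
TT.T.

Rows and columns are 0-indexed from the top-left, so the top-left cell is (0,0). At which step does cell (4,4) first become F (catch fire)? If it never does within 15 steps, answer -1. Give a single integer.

Step 1: cell (4,4)='T' (+7 fires, +2 burnt)
Step 2: cell (4,4)='F' (+10 fires, +7 burnt)
  -> target ignites at step 2
Step 3: cell (4,4)='.' (+5 fires, +10 burnt)
Step 4: cell (4,4)='.' (+3 fires, +5 burnt)
Step 5: cell (4,4)='.' (+1 fires, +3 burnt)
Step 6: cell (4,4)='.' (+0 fires, +1 burnt)
  fire out at step 6

2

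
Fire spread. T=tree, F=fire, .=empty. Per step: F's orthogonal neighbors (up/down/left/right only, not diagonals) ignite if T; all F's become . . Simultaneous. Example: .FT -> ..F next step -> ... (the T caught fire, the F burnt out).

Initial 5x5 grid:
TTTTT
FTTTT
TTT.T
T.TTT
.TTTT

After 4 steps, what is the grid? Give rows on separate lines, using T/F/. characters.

Step 1: 3 trees catch fire, 1 burn out
  FTTTT
  .FTTT
  FTT.T
  T.TTT
  .TTTT
Step 2: 4 trees catch fire, 3 burn out
  .FTTT
  ..FTT
  .FT.T
  F.TTT
  .TTTT
Step 3: 3 trees catch fire, 4 burn out
  ..FTT
  ...FT
  ..F.T
  ..TTT
  .TTTT
Step 4: 3 trees catch fire, 3 burn out
  ...FT
  ....F
  ....T
  ..FTT
  .TTTT

...FT
....F
....T
..FTT
.TTTT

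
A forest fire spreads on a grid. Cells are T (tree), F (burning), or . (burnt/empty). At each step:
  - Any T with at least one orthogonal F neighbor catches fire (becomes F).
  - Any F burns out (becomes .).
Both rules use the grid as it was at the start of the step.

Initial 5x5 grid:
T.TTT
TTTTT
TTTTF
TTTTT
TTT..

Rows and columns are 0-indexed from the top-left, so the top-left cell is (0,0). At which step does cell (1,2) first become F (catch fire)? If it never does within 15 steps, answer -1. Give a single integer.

Step 1: cell (1,2)='T' (+3 fires, +1 burnt)
Step 2: cell (1,2)='T' (+4 fires, +3 burnt)
Step 3: cell (1,2)='F' (+4 fires, +4 burnt)
  -> target ignites at step 3
Step 4: cell (1,2)='.' (+5 fires, +4 burnt)
Step 5: cell (1,2)='.' (+3 fires, +5 burnt)
Step 6: cell (1,2)='.' (+2 fires, +3 burnt)
Step 7: cell (1,2)='.' (+0 fires, +2 burnt)
  fire out at step 7

3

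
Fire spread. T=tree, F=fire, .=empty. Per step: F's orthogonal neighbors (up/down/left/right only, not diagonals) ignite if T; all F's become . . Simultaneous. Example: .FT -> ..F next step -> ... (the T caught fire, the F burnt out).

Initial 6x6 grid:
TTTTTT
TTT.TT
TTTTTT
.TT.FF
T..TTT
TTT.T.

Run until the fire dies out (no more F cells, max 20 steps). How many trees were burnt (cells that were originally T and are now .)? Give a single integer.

Answer: 23

Derivation:
Step 1: +4 fires, +2 burnt (F count now 4)
Step 2: +5 fires, +4 burnt (F count now 5)
Step 3: +3 fires, +5 burnt (F count now 3)
Step 4: +4 fires, +3 burnt (F count now 4)
Step 5: +4 fires, +4 burnt (F count now 4)
Step 6: +2 fires, +4 burnt (F count now 2)
Step 7: +1 fires, +2 burnt (F count now 1)
Step 8: +0 fires, +1 burnt (F count now 0)
Fire out after step 8
Initially T: 27, now '.': 32
Total burnt (originally-T cells now '.'): 23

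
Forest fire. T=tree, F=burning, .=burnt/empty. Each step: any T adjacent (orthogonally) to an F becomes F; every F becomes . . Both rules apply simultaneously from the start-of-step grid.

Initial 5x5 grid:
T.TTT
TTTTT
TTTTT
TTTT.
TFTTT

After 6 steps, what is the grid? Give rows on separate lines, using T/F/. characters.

Step 1: 3 trees catch fire, 1 burn out
  T.TTT
  TTTTT
  TTTTT
  TFTT.
  F.FTT
Step 2: 4 trees catch fire, 3 burn out
  T.TTT
  TTTTT
  TFTTT
  F.FT.
  ...FT
Step 3: 5 trees catch fire, 4 burn out
  T.TTT
  TFTTT
  F.FTT
  ...F.
  ....F
Step 4: 3 trees catch fire, 5 burn out
  T.TTT
  F.FTT
  ...FT
  .....
  .....
Step 5: 4 trees catch fire, 3 burn out
  F.FTT
  ...FT
  ....F
  .....
  .....
Step 6: 2 trees catch fire, 4 burn out
  ...FT
  ....F
  .....
  .....
  .....

...FT
....F
.....
.....
.....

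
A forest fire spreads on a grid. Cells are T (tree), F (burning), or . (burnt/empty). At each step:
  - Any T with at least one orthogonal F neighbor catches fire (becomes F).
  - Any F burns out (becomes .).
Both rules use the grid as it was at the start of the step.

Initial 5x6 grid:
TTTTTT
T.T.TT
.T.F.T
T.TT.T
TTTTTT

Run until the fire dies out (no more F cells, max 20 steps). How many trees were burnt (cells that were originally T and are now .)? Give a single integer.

Answer: 21

Derivation:
Step 1: +1 fires, +1 burnt (F count now 1)
Step 2: +2 fires, +1 burnt (F count now 2)
Step 3: +2 fires, +2 burnt (F count now 2)
Step 4: +2 fires, +2 burnt (F count now 2)
Step 5: +2 fires, +2 burnt (F count now 2)
Step 6: +2 fires, +2 burnt (F count now 2)
Step 7: +1 fires, +2 burnt (F count now 1)
Step 8: +2 fires, +1 burnt (F count now 2)
Step 9: +1 fires, +2 burnt (F count now 1)
Step 10: +1 fires, +1 burnt (F count now 1)
Step 11: +1 fires, +1 burnt (F count now 1)
Step 12: +2 fires, +1 burnt (F count now 2)
Step 13: +1 fires, +2 burnt (F count now 1)
Step 14: +1 fires, +1 burnt (F count now 1)
Step 15: +0 fires, +1 burnt (F count now 0)
Fire out after step 15
Initially T: 22, now '.': 29
Total burnt (originally-T cells now '.'): 21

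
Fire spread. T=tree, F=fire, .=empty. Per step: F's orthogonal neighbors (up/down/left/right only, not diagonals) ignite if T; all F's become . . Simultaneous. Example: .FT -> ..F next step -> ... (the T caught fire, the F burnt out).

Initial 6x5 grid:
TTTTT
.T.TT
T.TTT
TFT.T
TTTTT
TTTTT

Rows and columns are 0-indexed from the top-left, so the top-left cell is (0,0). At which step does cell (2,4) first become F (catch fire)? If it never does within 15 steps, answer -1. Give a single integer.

Step 1: cell (2,4)='T' (+3 fires, +1 burnt)
Step 2: cell (2,4)='T' (+5 fires, +3 burnt)
Step 3: cell (2,4)='T' (+4 fires, +5 burnt)
Step 4: cell (2,4)='F' (+4 fires, +4 burnt)
  -> target ignites at step 4
Step 5: cell (2,4)='.' (+4 fires, +4 burnt)
Step 6: cell (2,4)='.' (+2 fires, +4 burnt)
Step 7: cell (2,4)='.' (+1 fires, +2 burnt)
Step 8: cell (2,4)='.' (+2 fires, +1 burnt)
Step 9: cell (2,4)='.' (+0 fires, +2 burnt)
  fire out at step 9

4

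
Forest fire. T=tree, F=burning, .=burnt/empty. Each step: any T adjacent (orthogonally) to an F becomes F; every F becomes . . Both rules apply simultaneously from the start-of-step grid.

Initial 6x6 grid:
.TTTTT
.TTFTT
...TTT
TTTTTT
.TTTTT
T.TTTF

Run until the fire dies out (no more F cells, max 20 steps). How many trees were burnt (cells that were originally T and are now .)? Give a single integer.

Step 1: +6 fires, +2 burnt (F count now 6)
Step 2: +9 fires, +6 burnt (F count now 9)
Step 3: +7 fires, +9 burnt (F count now 7)
Step 4: +2 fires, +7 burnt (F count now 2)
Step 5: +2 fires, +2 burnt (F count now 2)
Step 6: +0 fires, +2 burnt (F count now 0)
Fire out after step 6
Initially T: 27, now '.': 35
Total burnt (originally-T cells now '.'): 26

Answer: 26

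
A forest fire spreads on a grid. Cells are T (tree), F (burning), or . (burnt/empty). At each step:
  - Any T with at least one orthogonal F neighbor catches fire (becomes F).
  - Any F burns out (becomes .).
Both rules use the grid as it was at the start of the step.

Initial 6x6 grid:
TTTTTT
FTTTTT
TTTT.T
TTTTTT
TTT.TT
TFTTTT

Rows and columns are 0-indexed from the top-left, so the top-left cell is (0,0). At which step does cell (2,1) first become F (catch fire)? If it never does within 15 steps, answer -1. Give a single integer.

Step 1: cell (2,1)='T' (+6 fires, +2 burnt)
Step 2: cell (2,1)='F' (+8 fires, +6 burnt)
  -> target ignites at step 2
Step 3: cell (2,1)='.' (+5 fires, +8 burnt)
Step 4: cell (2,1)='.' (+6 fires, +5 burnt)
Step 5: cell (2,1)='.' (+4 fires, +6 burnt)
Step 6: cell (2,1)='.' (+3 fires, +4 burnt)
Step 7: cell (2,1)='.' (+0 fires, +3 burnt)
  fire out at step 7

2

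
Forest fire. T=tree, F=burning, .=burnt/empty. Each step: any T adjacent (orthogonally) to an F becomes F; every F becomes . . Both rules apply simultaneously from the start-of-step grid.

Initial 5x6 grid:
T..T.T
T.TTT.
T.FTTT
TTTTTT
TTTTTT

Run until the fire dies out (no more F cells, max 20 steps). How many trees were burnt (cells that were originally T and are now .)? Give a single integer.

Step 1: +3 fires, +1 burnt (F count now 3)
Step 2: +5 fires, +3 burnt (F count now 5)
Step 3: +7 fires, +5 burnt (F count now 7)
Step 4: +4 fires, +7 burnt (F count now 4)
Step 5: +2 fires, +4 burnt (F count now 2)
Step 6: +1 fires, +2 burnt (F count now 1)
Step 7: +0 fires, +1 burnt (F count now 0)
Fire out after step 7
Initially T: 23, now '.': 29
Total burnt (originally-T cells now '.'): 22

Answer: 22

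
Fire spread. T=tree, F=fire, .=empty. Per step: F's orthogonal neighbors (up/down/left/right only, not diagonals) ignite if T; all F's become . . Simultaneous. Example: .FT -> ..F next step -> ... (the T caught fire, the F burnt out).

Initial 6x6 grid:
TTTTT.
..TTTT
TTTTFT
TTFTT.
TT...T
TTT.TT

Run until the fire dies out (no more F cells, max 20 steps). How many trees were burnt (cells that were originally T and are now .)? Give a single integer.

Answer: 23

Derivation:
Step 1: +7 fires, +2 burnt (F count now 7)
Step 2: +7 fires, +7 burnt (F count now 7)
Step 3: +5 fires, +7 burnt (F count now 5)
Step 4: +3 fires, +5 burnt (F count now 3)
Step 5: +1 fires, +3 burnt (F count now 1)
Step 6: +0 fires, +1 burnt (F count now 0)
Fire out after step 6
Initially T: 26, now '.': 33
Total burnt (originally-T cells now '.'): 23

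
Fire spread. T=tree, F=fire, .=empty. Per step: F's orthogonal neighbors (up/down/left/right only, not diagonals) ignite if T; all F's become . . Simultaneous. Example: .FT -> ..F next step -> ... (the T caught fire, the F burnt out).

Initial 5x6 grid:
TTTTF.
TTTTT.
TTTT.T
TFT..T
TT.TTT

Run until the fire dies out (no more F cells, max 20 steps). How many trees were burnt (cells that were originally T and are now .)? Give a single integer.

Step 1: +6 fires, +2 burnt (F count now 6)
Step 2: +6 fires, +6 burnt (F count now 6)
Step 3: +4 fires, +6 burnt (F count now 4)
Step 4: +1 fires, +4 burnt (F count now 1)
Step 5: +0 fires, +1 burnt (F count now 0)
Fire out after step 5
Initially T: 22, now '.': 25
Total burnt (originally-T cells now '.'): 17

Answer: 17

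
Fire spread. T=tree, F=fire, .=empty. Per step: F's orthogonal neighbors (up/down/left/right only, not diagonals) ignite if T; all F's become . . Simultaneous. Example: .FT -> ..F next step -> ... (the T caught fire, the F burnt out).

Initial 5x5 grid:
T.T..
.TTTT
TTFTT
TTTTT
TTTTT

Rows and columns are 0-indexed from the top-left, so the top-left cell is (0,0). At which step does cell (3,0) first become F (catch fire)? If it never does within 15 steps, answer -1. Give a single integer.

Step 1: cell (3,0)='T' (+4 fires, +1 burnt)
Step 2: cell (3,0)='T' (+8 fires, +4 burnt)
Step 3: cell (3,0)='F' (+5 fires, +8 burnt)
  -> target ignites at step 3
Step 4: cell (3,0)='.' (+2 fires, +5 burnt)
Step 5: cell (3,0)='.' (+0 fires, +2 burnt)
  fire out at step 5

3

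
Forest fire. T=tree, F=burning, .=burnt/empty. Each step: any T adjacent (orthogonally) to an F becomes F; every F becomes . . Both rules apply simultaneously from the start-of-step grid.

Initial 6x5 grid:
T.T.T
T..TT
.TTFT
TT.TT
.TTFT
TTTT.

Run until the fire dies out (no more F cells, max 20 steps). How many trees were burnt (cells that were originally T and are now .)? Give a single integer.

Answer: 17

Derivation:
Step 1: +7 fires, +2 burnt (F count now 7)
Step 2: +5 fires, +7 burnt (F count now 5)
Step 3: +3 fires, +5 burnt (F count now 3)
Step 4: +2 fires, +3 burnt (F count now 2)
Step 5: +0 fires, +2 burnt (F count now 0)
Fire out after step 5
Initially T: 20, now '.': 27
Total burnt (originally-T cells now '.'): 17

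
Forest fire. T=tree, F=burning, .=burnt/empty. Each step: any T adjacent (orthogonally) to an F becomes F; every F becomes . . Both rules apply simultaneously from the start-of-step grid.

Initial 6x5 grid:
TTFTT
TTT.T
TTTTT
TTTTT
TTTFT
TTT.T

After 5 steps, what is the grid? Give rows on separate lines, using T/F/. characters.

Step 1: 6 trees catch fire, 2 burn out
  TF.FT
  TTF.T
  TTTTT
  TTTFT
  TTF.F
  TTT.T
Step 2: 10 trees catch fire, 6 burn out
  F...F
  TF..T
  TTFFT
  TTF.F
  TF...
  TTF.F
Step 3: 7 trees catch fire, 10 burn out
  .....
  F...F
  TF..F
  TF...
  F....
  TF...
Step 4: 3 trees catch fire, 7 burn out
  .....
  .....
  F....
  F....
  .....
  F....
Step 5: 0 trees catch fire, 3 burn out
  .....
  .....
  .....
  .....
  .....
  .....

.....
.....
.....
.....
.....
.....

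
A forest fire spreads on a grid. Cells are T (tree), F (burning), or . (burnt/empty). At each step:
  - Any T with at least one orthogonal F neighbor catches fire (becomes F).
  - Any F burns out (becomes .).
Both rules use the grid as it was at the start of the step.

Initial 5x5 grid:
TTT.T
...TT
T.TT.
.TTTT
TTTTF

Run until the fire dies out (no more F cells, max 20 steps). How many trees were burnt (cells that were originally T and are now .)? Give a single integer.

Answer: 13

Derivation:
Step 1: +2 fires, +1 burnt (F count now 2)
Step 2: +2 fires, +2 burnt (F count now 2)
Step 3: +3 fires, +2 burnt (F count now 3)
Step 4: +4 fires, +3 burnt (F count now 4)
Step 5: +1 fires, +4 burnt (F count now 1)
Step 6: +1 fires, +1 burnt (F count now 1)
Step 7: +0 fires, +1 burnt (F count now 0)
Fire out after step 7
Initially T: 17, now '.': 21
Total burnt (originally-T cells now '.'): 13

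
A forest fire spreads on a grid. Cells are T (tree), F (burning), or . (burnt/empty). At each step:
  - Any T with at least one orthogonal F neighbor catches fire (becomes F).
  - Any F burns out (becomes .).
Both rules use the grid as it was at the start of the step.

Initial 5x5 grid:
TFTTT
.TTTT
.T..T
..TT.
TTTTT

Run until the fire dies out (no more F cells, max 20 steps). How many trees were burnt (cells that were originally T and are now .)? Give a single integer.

Step 1: +3 fires, +1 burnt (F count now 3)
Step 2: +3 fires, +3 burnt (F count now 3)
Step 3: +2 fires, +3 burnt (F count now 2)
Step 4: +1 fires, +2 burnt (F count now 1)
Step 5: +1 fires, +1 burnt (F count now 1)
Step 6: +0 fires, +1 burnt (F count now 0)
Fire out after step 6
Initially T: 17, now '.': 18
Total burnt (originally-T cells now '.'): 10

Answer: 10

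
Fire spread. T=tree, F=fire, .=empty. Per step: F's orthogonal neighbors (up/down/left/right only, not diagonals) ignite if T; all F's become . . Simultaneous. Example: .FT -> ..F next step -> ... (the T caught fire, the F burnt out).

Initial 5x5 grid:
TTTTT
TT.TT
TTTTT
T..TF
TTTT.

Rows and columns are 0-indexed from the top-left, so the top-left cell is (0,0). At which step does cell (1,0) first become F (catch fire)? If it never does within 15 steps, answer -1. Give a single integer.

Step 1: cell (1,0)='T' (+2 fires, +1 burnt)
Step 2: cell (1,0)='T' (+3 fires, +2 burnt)
Step 3: cell (1,0)='T' (+4 fires, +3 burnt)
Step 4: cell (1,0)='T' (+3 fires, +4 burnt)
Step 5: cell (1,0)='T' (+4 fires, +3 burnt)
Step 6: cell (1,0)='F' (+3 fires, +4 burnt)
  -> target ignites at step 6
Step 7: cell (1,0)='.' (+1 fires, +3 burnt)
Step 8: cell (1,0)='.' (+0 fires, +1 burnt)
  fire out at step 8

6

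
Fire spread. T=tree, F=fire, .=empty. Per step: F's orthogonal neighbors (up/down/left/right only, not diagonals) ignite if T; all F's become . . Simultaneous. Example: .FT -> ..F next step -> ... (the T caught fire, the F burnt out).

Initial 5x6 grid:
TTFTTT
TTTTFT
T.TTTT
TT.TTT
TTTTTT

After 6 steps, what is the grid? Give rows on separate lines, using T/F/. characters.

Step 1: 7 trees catch fire, 2 burn out
  TF.FFT
  TTFF.F
  T.TTFT
  TT.TTT
  TTTTTT
Step 2: 7 trees catch fire, 7 burn out
  F....F
  TF....
  T.FF.F
  TT.TFT
  TTTTTT
Step 3: 4 trees catch fire, 7 burn out
  ......
  F.....
  T.....
  TT.F.F
  TTTTFT
Step 4: 3 trees catch fire, 4 burn out
  ......
  ......
  F.....
  TT....
  TTTF.F
Step 5: 2 trees catch fire, 3 burn out
  ......
  ......
  ......
  FT....
  TTF...
Step 6: 3 trees catch fire, 2 burn out
  ......
  ......
  ......
  .F....
  FF....

......
......
......
.F....
FF....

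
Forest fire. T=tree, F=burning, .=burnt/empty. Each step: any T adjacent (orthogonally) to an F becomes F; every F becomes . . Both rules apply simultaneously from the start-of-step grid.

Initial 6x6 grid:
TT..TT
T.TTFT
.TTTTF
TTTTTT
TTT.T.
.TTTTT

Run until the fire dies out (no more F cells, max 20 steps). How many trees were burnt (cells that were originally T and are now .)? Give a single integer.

Answer: 24

Derivation:
Step 1: +5 fires, +2 burnt (F count now 5)
Step 2: +4 fires, +5 burnt (F count now 4)
Step 3: +3 fires, +4 burnt (F count now 3)
Step 4: +3 fires, +3 burnt (F count now 3)
Step 5: +4 fires, +3 burnt (F count now 4)
Step 6: +3 fires, +4 burnt (F count now 3)
Step 7: +2 fires, +3 burnt (F count now 2)
Step 8: +0 fires, +2 burnt (F count now 0)
Fire out after step 8
Initially T: 27, now '.': 33
Total burnt (originally-T cells now '.'): 24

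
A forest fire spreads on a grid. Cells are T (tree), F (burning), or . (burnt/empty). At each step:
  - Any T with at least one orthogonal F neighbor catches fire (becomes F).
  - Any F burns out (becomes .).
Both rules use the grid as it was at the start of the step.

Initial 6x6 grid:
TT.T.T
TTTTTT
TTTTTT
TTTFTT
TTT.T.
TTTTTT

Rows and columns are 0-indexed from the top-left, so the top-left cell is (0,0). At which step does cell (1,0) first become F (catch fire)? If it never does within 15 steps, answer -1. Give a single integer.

Step 1: cell (1,0)='T' (+3 fires, +1 burnt)
Step 2: cell (1,0)='T' (+7 fires, +3 burnt)
Step 3: cell (1,0)='T' (+9 fires, +7 burnt)
Step 4: cell (1,0)='T' (+7 fires, +9 burnt)
Step 5: cell (1,0)='F' (+4 fires, +7 burnt)
  -> target ignites at step 5
Step 6: cell (1,0)='.' (+1 fires, +4 burnt)
Step 7: cell (1,0)='.' (+0 fires, +1 burnt)
  fire out at step 7

5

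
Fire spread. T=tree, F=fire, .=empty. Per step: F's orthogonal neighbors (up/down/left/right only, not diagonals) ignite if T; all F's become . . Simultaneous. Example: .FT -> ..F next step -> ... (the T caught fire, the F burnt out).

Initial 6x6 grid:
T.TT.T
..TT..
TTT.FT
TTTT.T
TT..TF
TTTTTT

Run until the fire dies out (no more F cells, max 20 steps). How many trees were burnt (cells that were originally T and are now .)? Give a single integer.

Step 1: +4 fires, +2 burnt (F count now 4)
Step 2: +1 fires, +4 burnt (F count now 1)
Step 3: +1 fires, +1 burnt (F count now 1)
Step 4: +1 fires, +1 burnt (F count now 1)
Step 5: +1 fires, +1 burnt (F count now 1)
Step 6: +2 fires, +1 burnt (F count now 2)
Step 7: +2 fires, +2 burnt (F count now 2)
Step 8: +3 fires, +2 burnt (F count now 3)
Step 9: +3 fires, +3 burnt (F count now 3)
Step 10: +1 fires, +3 burnt (F count now 1)
Step 11: +2 fires, +1 burnt (F count now 2)
Step 12: +1 fires, +2 burnt (F count now 1)
Step 13: +0 fires, +1 burnt (F count now 0)
Fire out after step 13
Initially T: 24, now '.': 34
Total burnt (originally-T cells now '.'): 22

Answer: 22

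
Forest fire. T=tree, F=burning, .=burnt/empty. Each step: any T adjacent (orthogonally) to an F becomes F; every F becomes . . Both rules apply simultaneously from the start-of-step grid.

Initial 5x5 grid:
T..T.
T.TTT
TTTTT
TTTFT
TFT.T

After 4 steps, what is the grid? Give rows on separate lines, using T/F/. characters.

Step 1: 6 trees catch fire, 2 burn out
  T..T.
  T.TTT
  TTTFT
  TFF.F
  F.F.T
Step 2: 6 trees catch fire, 6 burn out
  T..T.
  T.TFT
  TFF.F
  F....
  ....F
Step 3: 4 trees catch fire, 6 burn out
  T..F.
  T.F.F
  F....
  .....
  .....
Step 4: 1 trees catch fire, 4 burn out
  T....
  F....
  .....
  .....
  .....

T....
F....
.....
.....
.....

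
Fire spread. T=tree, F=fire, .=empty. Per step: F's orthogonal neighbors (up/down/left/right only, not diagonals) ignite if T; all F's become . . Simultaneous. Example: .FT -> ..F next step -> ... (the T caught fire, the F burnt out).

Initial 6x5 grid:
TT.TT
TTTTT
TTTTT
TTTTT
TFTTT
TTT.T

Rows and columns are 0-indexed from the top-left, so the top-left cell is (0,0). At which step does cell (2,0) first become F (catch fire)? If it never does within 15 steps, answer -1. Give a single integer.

Step 1: cell (2,0)='T' (+4 fires, +1 burnt)
Step 2: cell (2,0)='T' (+6 fires, +4 burnt)
Step 3: cell (2,0)='F' (+5 fires, +6 burnt)
  -> target ignites at step 3
Step 4: cell (2,0)='.' (+6 fires, +5 burnt)
Step 5: cell (2,0)='.' (+3 fires, +6 burnt)
Step 6: cell (2,0)='.' (+2 fires, +3 burnt)
Step 7: cell (2,0)='.' (+1 fires, +2 burnt)
Step 8: cell (2,0)='.' (+0 fires, +1 burnt)
  fire out at step 8

3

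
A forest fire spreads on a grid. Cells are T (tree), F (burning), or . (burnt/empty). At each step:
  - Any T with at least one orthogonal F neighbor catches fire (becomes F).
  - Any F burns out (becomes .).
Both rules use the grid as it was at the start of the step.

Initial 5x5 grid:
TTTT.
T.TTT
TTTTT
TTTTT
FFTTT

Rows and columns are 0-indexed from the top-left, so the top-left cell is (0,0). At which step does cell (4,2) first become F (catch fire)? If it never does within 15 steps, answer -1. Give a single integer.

Step 1: cell (4,2)='F' (+3 fires, +2 burnt)
  -> target ignites at step 1
Step 2: cell (4,2)='.' (+4 fires, +3 burnt)
Step 3: cell (4,2)='.' (+4 fires, +4 burnt)
Step 4: cell (4,2)='.' (+4 fires, +4 burnt)
Step 5: cell (4,2)='.' (+4 fires, +4 burnt)
Step 6: cell (4,2)='.' (+2 fires, +4 burnt)
Step 7: cell (4,2)='.' (+0 fires, +2 burnt)
  fire out at step 7

1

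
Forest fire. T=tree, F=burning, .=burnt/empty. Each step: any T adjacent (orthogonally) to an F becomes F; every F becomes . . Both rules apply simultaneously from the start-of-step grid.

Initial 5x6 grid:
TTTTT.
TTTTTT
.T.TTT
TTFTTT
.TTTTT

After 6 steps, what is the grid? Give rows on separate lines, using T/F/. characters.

Step 1: 3 trees catch fire, 1 burn out
  TTTTT.
  TTTTTT
  .T.TTT
  TF.FTT
  .TFTTT
Step 2: 6 trees catch fire, 3 burn out
  TTTTT.
  TTTTTT
  .F.FTT
  F...FT
  .F.FTT
Step 3: 5 trees catch fire, 6 burn out
  TTTTT.
  TFTFTT
  ....FT
  .....F
  ....FT
Step 4: 7 trees catch fire, 5 burn out
  TFTFT.
  F.F.FT
  .....F
  ......
  .....F
Step 5: 4 trees catch fire, 7 burn out
  F.F.F.
  .....F
  ......
  ......
  ......
Step 6: 0 trees catch fire, 4 burn out
  ......
  ......
  ......
  ......
  ......

......
......
......
......
......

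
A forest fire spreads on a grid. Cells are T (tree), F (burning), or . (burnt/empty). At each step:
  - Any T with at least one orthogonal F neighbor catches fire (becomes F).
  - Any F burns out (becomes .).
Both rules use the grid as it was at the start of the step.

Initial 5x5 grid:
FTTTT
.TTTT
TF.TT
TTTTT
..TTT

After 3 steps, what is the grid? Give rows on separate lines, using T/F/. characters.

Step 1: 4 trees catch fire, 2 burn out
  .FTTT
  .FTTT
  F..TT
  TFTTT
  ..TTT
Step 2: 4 trees catch fire, 4 burn out
  ..FTT
  ..FTT
  ...TT
  F.FTT
  ..TTT
Step 3: 4 trees catch fire, 4 burn out
  ...FT
  ...FT
  ...TT
  ...FT
  ..FTT

...FT
...FT
...TT
...FT
..FTT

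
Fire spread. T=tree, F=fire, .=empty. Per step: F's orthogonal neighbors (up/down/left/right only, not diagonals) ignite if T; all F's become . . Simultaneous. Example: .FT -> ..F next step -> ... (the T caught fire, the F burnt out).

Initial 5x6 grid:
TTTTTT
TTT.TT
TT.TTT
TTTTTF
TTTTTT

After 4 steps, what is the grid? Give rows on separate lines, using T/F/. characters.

Step 1: 3 trees catch fire, 1 burn out
  TTTTTT
  TTT.TT
  TT.TTF
  TTTTF.
  TTTTTF
Step 2: 4 trees catch fire, 3 burn out
  TTTTTT
  TTT.TF
  TT.TF.
  TTTF..
  TTTTF.
Step 3: 5 trees catch fire, 4 burn out
  TTTTTF
  TTT.F.
  TT.F..
  TTF...
  TTTF..
Step 4: 3 trees catch fire, 5 burn out
  TTTTF.
  TTT...
  TT....
  TF....
  TTF...

TTTTF.
TTT...
TT....
TF....
TTF...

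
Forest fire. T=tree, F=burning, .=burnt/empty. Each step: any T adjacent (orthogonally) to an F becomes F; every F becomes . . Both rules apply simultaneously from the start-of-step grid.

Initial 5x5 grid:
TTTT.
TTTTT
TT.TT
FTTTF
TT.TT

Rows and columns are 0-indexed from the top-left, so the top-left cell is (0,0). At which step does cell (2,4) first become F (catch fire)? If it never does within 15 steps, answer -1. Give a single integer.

Step 1: cell (2,4)='F' (+6 fires, +2 burnt)
  -> target ignites at step 1
Step 2: cell (2,4)='.' (+7 fires, +6 burnt)
Step 3: cell (2,4)='.' (+3 fires, +7 burnt)
Step 4: cell (2,4)='.' (+3 fires, +3 burnt)
Step 5: cell (2,4)='.' (+1 fires, +3 burnt)
Step 6: cell (2,4)='.' (+0 fires, +1 burnt)
  fire out at step 6

1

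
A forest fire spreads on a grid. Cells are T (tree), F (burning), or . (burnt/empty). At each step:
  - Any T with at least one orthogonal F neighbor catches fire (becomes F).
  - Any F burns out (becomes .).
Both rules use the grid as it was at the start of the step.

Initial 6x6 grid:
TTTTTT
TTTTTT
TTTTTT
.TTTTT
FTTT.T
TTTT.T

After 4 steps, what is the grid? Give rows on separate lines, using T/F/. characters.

Step 1: 2 trees catch fire, 1 burn out
  TTTTTT
  TTTTTT
  TTTTTT
  .TTTTT
  .FTT.T
  FTTT.T
Step 2: 3 trees catch fire, 2 burn out
  TTTTTT
  TTTTTT
  TTTTTT
  .FTTTT
  ..FT.T
  .FTT.T
Step 3: 4 trees catch fire, 3 burn out
  TTTTTT
  TTTTTT
  TFTTTT
  ..FTTT
  ...F.T
  ..FT.T
Step 4: 5 trees catch fire, 4 burn out
  TTTTTT
  TFTTTT
  F.FTTT
  ...FTT
  .....T
  ...F.T

TTTTTT
TFTTTT
F.FTTT
...FTT
.....T
...F.T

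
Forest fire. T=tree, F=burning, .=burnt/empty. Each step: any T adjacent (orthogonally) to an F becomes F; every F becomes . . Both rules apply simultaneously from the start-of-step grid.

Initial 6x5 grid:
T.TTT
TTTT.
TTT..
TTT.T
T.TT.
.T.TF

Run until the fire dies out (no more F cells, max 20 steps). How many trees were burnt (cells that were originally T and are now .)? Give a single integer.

Answer: 18

Derivation:
Step 1: +1 fires, +1 burnt (F count now 1)
Step 2: +1 fires, +1 burnt (F count now 1)
Step 3: +1 fires, +1 burnt (F count now 1)
Step 4: +1 fires, +1 burnt (F count now 1)
Step 5: +2 fires, +1 burnt (F count now 2)
Step 6: +3 fires, +2 burnt (F count now 3)
Step 7: +5 fires, +3 burnt (F count now 5)
Step 8: +2 fires, +5 burnt (F count now 2)
Step 9: +2 fires, +2 burnt (F count now 2)
Step 10: +0 fires, +2 burnt (F count now 0)
Fire out after step 10
Initially T: 20, now '.': 28
Total burnt (originally-T cells now '.'): 18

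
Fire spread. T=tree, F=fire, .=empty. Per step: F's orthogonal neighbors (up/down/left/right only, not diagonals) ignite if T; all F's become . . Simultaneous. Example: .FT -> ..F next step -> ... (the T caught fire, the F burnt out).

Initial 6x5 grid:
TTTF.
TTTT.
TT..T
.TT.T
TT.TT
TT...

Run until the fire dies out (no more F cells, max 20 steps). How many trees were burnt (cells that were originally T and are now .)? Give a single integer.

Step 1: +2 fires, +1 burnt (F count now 2)
Step 2: +2 fires, +2 burnt (F count now 2)
Step 3: +2 fires, +2 burnt (F count now 2)
Step 4: +2 fires, +2 burnt (F count now 2)
Step 5: +2 fires, +2 burnt (F count now 2)
Step 6: +2 fires, +2 burnt (F count now 2)
Step 7: +2 fires, +2 burnt (F count now 2)
Step 8: +1 fires, +2 burnt (F count now 1)
Step 9: +0 fires, +1 burnt (F count now 0)
Fire out after step 9
Initially T: 19, now '.': 26
Total burnt (originally-T cells now '.'): 15

Answer: 15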